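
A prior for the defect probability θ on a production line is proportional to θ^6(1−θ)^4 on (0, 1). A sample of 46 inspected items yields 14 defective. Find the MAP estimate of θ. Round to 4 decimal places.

θ̂_MAP = 0.3571

The prior density ∝ θ^6(1−θ)^4 is the kernel of Beta(7, 5).
Data: 14 successes in 46 trials. The binomial likelihood contributes θ^14(1−θ)^32, so the posterior is Beta(7+14, 5+32) = Beta(21, 37).
For Beta(a, b) with a, b > 1 the mode is (a−1)/(a+b−2) = 20/56 ≈ 0.3571.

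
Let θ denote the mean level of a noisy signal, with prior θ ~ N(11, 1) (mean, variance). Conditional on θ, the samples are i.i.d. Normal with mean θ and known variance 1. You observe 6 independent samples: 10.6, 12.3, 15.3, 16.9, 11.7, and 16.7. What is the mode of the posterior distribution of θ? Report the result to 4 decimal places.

n = 6; x̄ = (10.6 + 12.3 + 15.3 + 16.9 + 11.7 + 16.7)/6 = 83.5/6 = 167/12 ≈ 13.9167.
For a Normal prior and Normal likelihood with known variance, the posterior is Normal; its mode equals its mean, the precision-weighted average.
Prior precision 1/σ₀² = 1/1 = 1; data precision n/σ² = 6/1 = 6.
θ̂ = (1·11 + 6·(167/12)) / (1 + 6) = 94.5/7 = 13.5000.

θ̂_MAP = 13.5000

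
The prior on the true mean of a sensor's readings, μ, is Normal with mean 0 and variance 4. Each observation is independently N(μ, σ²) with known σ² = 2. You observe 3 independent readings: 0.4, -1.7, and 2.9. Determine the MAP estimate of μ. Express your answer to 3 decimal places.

μ̂_MAP = 0.457

n = 3; x̄ = (0.4 + (-1.7) + 2.9)/3 = 1.6/3 = 8/15 ≈ 0.5333.
For a Normal prior and Normal likelihood with known variance, the posterior is Normal; its mode equals its mean, the precision-weighted average.
Prior precision 1/σ₀² = 1/4 = 0.25; data precision n/σ² = 3/2 = 1.5.
μ̂ = (0.25·0 + 1.5·(8/15)) / (0.25 + 1.5) = 0.8/1.75 = 16/35 ≈ 0.457.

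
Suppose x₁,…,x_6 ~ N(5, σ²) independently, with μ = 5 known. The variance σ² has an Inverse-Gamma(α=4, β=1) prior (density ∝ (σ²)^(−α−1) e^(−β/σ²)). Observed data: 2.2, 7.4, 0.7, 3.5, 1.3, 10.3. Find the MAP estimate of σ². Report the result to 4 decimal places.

σ̂²_MAP = 4.8825

Sum of squared deviations about the known mean: SS = (2.2−5)² + (7.4−5)² + (0.7−5)² + (3.5−5)² + (1.3−5)² + (10.3−5)² = 76.12.
The Normal likelihood contributes (σ²)^(−n/2) exp(−SS/(2σ²)), so the posterior is Inverse-Gamma(α + n/2, β + SS/2) = Inverse-Gamma(7, 39.06).
The mode of Inverse-Gamma(a, b) is b/(a+1) = 39.06/8 ≈ 4.8825.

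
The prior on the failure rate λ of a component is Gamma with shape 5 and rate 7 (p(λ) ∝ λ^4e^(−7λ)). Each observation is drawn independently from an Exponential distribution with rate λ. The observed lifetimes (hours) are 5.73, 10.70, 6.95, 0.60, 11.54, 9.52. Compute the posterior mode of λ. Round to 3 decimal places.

λ̂_MAP = 0.192

The Exponential(rate=λ) likelihood is ∝ λ^n e^(−λΣtᵢ). Here n = 6 and Σtᵢ = 5.73 + 10.70 + 6.95 + 0.60 + 11.54 + 9.52 = 45.04.
Posterior ∝ λ^4e^(−7λ) · λ^6e^(−45.04λ) = λ^10e^(−52.04λ), i.e. Gamma(11, 52.04).
Mode = (a−1)/b = 10/52.04 ≈ 0.192.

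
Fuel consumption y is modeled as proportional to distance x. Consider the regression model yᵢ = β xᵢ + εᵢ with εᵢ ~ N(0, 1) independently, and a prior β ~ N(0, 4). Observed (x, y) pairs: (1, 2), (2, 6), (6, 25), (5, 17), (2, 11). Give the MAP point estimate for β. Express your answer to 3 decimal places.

β̂_MAP = 3.858

log p(β | y) = −Σ(yᵢ − βxᵢ)²/(2·1) − β²/(2·4) + const.
Setting the derivative to zero: Σxᵢ(yᵢ − βxᵢ)/1 − β/4 = 0, so β = Σxᵢyᵢ / (Σxᵢ² + σ²/τ²).
Σxᵢyᵢ = 1·2 + 2·6 + 6·25 + 5·17 + 2·11 = 271; Σxᵢ² = 70; σ²/τ² = 0.25.
β̂_MAP = 271 / (70 + 0.25) = 271/70.25 ≈ 3.858.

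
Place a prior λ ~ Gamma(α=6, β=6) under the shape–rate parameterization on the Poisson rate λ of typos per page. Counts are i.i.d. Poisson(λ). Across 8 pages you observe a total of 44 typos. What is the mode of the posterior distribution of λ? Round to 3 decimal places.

Σxᵢ = 44, n = 8.
Posterior ∝ λ^5e^(−6λ) · λ^44e^(−8λ) = λ^49e^(−14λ), i.e. Gamma(shape=50, rate=14).
The mode of a Gamma(a, b) with a ≥ 1 (shape–rate) is (a−1)/b = 49/14 ≈ 3.500.

λ̂_MAP = 3.500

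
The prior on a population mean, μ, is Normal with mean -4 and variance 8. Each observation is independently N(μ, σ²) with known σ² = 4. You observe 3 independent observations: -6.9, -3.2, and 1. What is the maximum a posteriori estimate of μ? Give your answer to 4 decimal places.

n = 3; x̄ = ((-6.9) + (-3.2) + 1)/3 = -9.1/3 = -91/30 ≈ -3.0333.
For a Normal prior and Normal likelihood with known variance, the posterior is Normal; its mode equals its mean, the precision-weighted average.
Prior precision 1/σ₀² = 1/8 = 0.125; data precision n/σ² = 3/4 = 0.75.
μ̂ = (0.125·(-4) + 0.75·(-91/30)) / (0.125 + 0.75) = (-2.775)/0.875 = -111/35 ≈ -3.1714.

μ̂_MAP = -3.1714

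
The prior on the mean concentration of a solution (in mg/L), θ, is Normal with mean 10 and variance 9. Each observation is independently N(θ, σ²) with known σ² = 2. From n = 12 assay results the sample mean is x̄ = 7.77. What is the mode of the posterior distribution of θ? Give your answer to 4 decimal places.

θ̂_MAP = 7.8105

n = 12, x̄ = 7.77.
For a Normal prior and Normal likelihood with known variance, the posterior is Normal; its mode equals its mean, the precision-weighted average.
Prior precision 1/σ₀² = 1/9; data precision n/σ² = 12/2 = 6.
θ̂ = ((1/9)·10 + 6·7.77) / (1/9 + 6) = (21479/450)/(55/9) = 21479/2750 ≈ 7.8105.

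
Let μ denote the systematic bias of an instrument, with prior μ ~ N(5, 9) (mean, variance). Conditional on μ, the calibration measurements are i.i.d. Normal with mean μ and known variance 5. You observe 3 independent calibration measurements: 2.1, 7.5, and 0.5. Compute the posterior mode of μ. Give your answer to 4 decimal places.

μ̂_MAP = 3.6219

n = 3; x̄ = (2.1 + 7.5 + 0.5)/3 = 10.1/3 = 101/30 ≈ 3.3667.
For a Normal prior and Normal likelihood with known variance, the posterior is Normal; its mode equals its mean, the precision-weighted average.
Prior precision 1/σ₀² = 1/9; data precision n/σ² = 3/5 = 0.6.
μ̂ = ((1/9)·5 + 0.6·(101/30)) / (1/9 + 0.6) = (1159/450)/(32/45) = 3.621875 ≈ 3.6219.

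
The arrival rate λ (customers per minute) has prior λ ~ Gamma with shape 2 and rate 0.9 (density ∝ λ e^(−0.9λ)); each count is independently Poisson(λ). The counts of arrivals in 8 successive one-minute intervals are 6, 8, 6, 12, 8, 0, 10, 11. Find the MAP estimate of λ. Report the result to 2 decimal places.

Σxᵢ = 6+8+6+12+8+0+10+11 = 61, with n = 8.
Posterior ∝ λe^(−0.9λ) · λ^61e^(−8λ) = λ^62e^(−8.9λ), i.e. Gamma(shape=63, rate=8.9).
The mode of a Gamma(a, b) with a ≥ 1 (shape–rate) is (a−1)/b = 62/8.9 ≈ 6.97.

λ̂_MAP = 6.97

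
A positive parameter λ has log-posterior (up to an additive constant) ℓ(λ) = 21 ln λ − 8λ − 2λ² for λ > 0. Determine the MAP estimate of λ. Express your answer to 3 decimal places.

λ̂_MAP = 1.500

ℓ'(λ) = 21/λ − 8 − 4λ. Setting this to zero and multiplying by λ: 4λ² + 8λ − 21 = 0.
λ = (−8 + √(8² + 4·4·21)) / (2·4) = (−8 + √400) / 8 = (−8 + 20)/8 = 3/2.
ℓ''(λ) = −21/λ² − 4 < 0, confirming a maximum.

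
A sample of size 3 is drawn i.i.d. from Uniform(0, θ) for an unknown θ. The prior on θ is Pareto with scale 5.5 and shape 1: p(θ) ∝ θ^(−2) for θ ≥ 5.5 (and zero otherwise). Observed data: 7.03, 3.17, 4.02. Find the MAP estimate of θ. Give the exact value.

The Uniform(0, θ) likelihood is θ^(−n) for θ ≥ max(xᵢ), zero otherwise. Here max(xᵢ) = 7.03.
Posterior ∝ θ^(−2) · θ^(−3) = θ^(−5) on θ ≥ max(5.5, 7.03) = 7.03.
This density is strictly decreasing in θ, so the posterior mode lies at the lower boundary of the support.

θ̂_MAP = 7.03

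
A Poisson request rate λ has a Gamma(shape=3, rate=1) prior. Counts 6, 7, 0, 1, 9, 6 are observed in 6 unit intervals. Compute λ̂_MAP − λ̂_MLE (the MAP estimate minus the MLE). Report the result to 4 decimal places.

Σxᵢ = 29. Posterior is Gamma(32, 7); MAP = (32−1)/7 = 31/7 ≈ 4.42857.
MLE = x̄ = 29/6 ≈ 4.83333.
Difference = 31/7 − 29/6 = -17/42 ≈ -0.4048.

MAP − MLE = -0.4048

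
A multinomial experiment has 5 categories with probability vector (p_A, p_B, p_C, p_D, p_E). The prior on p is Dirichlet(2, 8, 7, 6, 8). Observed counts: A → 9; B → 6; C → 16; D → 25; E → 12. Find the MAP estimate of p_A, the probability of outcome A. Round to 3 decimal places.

MAP estimate of p_A = 0.106

The posterior is Dirichlet(αᵢ + nᵢ) = Dirichlet(11, 14, 23, 31, 20).
For a Dirichlet(a₁,…,a_K) with all aᵢ > 1, the mode has j-th component (aⱼ − 1)/(Σaᵢ − K).
Here Σaᵢ = 99 and K = 5, so p_A = (11 − 1)/(99 − 5) = 10/94 ≈ 0.106.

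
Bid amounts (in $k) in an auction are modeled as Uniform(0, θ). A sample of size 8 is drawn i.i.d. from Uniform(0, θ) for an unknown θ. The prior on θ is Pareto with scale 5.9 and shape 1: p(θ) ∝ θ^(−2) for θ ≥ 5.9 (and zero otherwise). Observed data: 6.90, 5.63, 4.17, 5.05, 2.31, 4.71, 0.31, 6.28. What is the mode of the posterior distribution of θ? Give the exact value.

θ̂_MAP = 6.90

The Uniform(0, θ) likelihood is θ^(−n) for θ ≥ max(xᵢ), zero otherwise. Here max(xᵢ) = 6.90.
Posterior ∝ θ^(−2) · θ^(−8) = θ^(−10) on θ ≥ max(5.9, 6.90) = 6.90.
This density is strictly decreasing in θ, so the posterior mode lies at the lower boundary of the support.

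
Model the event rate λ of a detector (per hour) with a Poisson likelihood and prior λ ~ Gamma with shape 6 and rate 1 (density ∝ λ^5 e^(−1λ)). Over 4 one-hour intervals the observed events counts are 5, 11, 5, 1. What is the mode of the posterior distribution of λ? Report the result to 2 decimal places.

λ̂_MAP = 5.40

Σxᵢ = 5+11+5+1 = 22, with n = 4.
Posterior ∝ λ^5e^(−1λ) · λ^22e^(−4λ) = λ^27e^(−5λ), i.e. Gamma(shape=28, rate=5).
The mode of a Gamma(a, b) with a ≥ 1 (shape–rate) is (a−1)/b = 27/5 ≈ 5.40.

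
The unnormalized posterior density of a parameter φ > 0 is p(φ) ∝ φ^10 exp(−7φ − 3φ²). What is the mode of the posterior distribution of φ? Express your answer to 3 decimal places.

ℓ'(φ) = 10/φ − 7 − 6φ. Setting this to zero and multiplying by φ: 6φ² + 7φ − 10 = 0.
φ = (−7 + √(7² + 4·6·10)) / (2·6) = (−7 + √289) / 12 = (−7 + 17)/12 = 5/6.
ℓ''(φ) = −10/φ² − 6 < 0, confirming a maximum.

φ̂_MAP = 0.833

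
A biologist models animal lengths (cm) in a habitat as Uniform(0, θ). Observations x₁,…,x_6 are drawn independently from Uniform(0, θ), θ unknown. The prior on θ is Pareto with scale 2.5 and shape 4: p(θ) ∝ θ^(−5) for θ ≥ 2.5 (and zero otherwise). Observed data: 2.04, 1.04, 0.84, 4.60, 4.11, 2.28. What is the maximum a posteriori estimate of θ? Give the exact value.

θ̂_MAP = 4.60

The Uniform(0, θ) likelihood is θ^(−n) for θ ≥ max(xᵢ), zero otherwise. Here max(xᵢ) = 4.60.
Posterior ∝ θ^(−5) · θ^(−6) = θ^(−11) on θ ≥ max(2.5, 4.60) = 4.60.
This density is strictly decreasing in θ, so the posterior mode lies at the lower boundary of the support.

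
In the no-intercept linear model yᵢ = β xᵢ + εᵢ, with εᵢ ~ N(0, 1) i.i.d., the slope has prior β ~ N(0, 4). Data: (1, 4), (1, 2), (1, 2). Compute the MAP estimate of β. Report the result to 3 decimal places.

log p(β | y) = −Σ(yᵢ − βxᵢ)²/(2·1) − β²/(2·4) + const.
Setting the derivative to zero: Σxᵢ(yᵢ − βxᵢ)/1 − β/4 = 0, so β = Σxᵢyᵢ / (Σxᵢ² + σ²/τ²).
Σxᵢyᵢ = 1·4 + 1·2 + 1·2 = 8; Σxᵢ² = 3; σ²/τ² = 0.25.
β̂_MAP = 8 / (3 + 0.25) = 8/3.25 ≈ 2.462.

β̂_MAP = 2.462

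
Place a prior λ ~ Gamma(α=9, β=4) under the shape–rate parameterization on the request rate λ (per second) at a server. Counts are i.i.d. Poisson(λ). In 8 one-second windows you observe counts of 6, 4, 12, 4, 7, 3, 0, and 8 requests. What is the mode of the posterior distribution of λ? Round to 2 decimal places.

λ̂_MAP = 4.33

Σxᵢ = 6+4+12+4+7+3+0+8 = 44, with n = 8.
Posterior ∝ λ^8e^(−4λ) · λ^44e^(−8λ) = λ^52e^(−12λ), i.e. Gamma(shape=53, rate=12).
The mode of a Gamma(a, b) with a ≥ 1 (shape–rate) is (a−1)/b = 52/12 ≈ 4.33.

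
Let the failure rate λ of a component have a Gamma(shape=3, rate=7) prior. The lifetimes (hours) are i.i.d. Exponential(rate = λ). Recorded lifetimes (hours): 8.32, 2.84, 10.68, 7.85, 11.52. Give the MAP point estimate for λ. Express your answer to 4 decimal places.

λ̂_MAP = 0.1452

The Exponential(rate=λ) likelihood is ∝ λ^n e^(−λΣtᵢ). Here n = 5 and Σtᵢ = 8.32 + 2.84 + 10.68 + 7.85 + 11.52 = 41.21.
Posterior ∝ λ^2e^(−7λ) · λ^5e^(−41.21λ) = λ^7e^(−48.21λ), i.e. Gamma(8, 48.21).
Mode = (a−1)/b = 7/48.21 ≈ 0.1452.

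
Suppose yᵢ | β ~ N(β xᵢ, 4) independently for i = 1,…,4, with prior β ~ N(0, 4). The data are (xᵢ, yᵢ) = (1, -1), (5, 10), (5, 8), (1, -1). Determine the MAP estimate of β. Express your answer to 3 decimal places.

β̂_MAP = 1.660

log p(β | y) = −Σ(yᵢ − βxᵢ)²/(2·4) − β²/(2·4) + const.
Setting the derivative to zero: Σxᵢ(yᵢ − βxᵢ)/4 − β/4 = 0, so β = Σxᵢyᵢ / (Σxᵢ² + σ²/τ²).
Σxᵢyᵢ = 1·(-1) + 5·10 + 5·8 + 1·(-1) = 88; Σxᵢ² = 52; σ²/τ² = 1.
β̂_MAP = 88 / (52 + 1) = 88/53 ≈ 1.660.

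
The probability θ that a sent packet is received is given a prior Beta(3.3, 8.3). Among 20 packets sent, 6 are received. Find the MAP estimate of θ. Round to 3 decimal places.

θ̂_MAP = 0.280

Prior: Beta(3.3, 8.3).
Data: 6 successes in 20 trials. The binomial likelihood contributes θ^6(1−θ)^14, so the posterior is Beta(3.3+6, 8.3+14) = Beta(9.3, 22.3).
For Beta(a, b) with a, b > 1 the mode is (a−1)/(a+b−2) = 8.3/29.6 ≈ 0.280.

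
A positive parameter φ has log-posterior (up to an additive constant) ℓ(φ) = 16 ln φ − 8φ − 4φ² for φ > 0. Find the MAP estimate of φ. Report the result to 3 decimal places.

ℓ'(φ) = 16/φ − 8 − 8φ. Setting this to zero and multiplying by φ: 8φ² + 8φ − 16 = 0.
φ = (−8 + √(8² + 4·8·16)) / (2·8) = (−8 + √576) / 16 = (−8 + 24)/16 = 1.
ℓ''(φ) = −16/φ² − 8 < 0, confirming a maximum.

φ̂_MAP = 1.000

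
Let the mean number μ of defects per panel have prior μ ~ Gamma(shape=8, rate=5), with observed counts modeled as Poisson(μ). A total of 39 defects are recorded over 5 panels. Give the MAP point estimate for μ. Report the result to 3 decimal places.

μ̂_MAP = 4.600

Σxᵢ = 39, n = 5.
Posterior ∝ μ^7e^(−5μ) · μ^39e^(−5μ) = μ^46e^(−10μ), i.e. Gamma(shape=47, rate=10).
The mode of a Gamma(a, b) with a ≥ 1 (shape–rate) is (a−1)/b = 46/10 ≈ 4.600.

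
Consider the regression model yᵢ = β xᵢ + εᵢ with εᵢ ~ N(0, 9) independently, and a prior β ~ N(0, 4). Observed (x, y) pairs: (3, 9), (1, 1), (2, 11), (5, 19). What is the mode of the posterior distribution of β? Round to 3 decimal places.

β̂_MAP = 3.515

log p(β | y) = −Σ(yᵢ − βxᵢ)²/(2·9) − β²/(2·4) + const.
Setting the derivative to zero: Σxᵢ(yᵢ − βxᵢ)/9 − β/4 = 0, so β = Σxᵢyᵢ / (Σxᵢ² + σ²/τ²).
Σxᵢyᵢ = 3·9 + 1·1 + 2·11 + 5·19 = 145; Σxᵢ² = 39; σ²/τ² = 2.25.
β̂_MAP = 145 / (39 + 2.25) = 145/41.25 ≈ 3.515.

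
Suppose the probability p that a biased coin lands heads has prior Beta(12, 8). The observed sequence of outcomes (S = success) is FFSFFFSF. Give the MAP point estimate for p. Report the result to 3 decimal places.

p̂_MAP = 0.500

Prior: Beta(12, 8).
Data: 2 successes in 8 trials (from the sequence). The binomial likelihood contributes p^2(1−p)^6, so the posterior is Beta(12+2, 8+6) = Beta(14, 14).
For Beta(a, b) with a, b > 1 the mode is (a−1)/(a+b−2) = 13/26 ≈ 0.500.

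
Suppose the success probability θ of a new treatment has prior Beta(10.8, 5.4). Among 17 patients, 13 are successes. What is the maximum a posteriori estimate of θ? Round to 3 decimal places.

θ̂_MAP = 0.731

Prior: Beta(10.8, 5.4).
Data: 13 successes in 17 trials. The binomial likelihood contributes θ^13(1−θ)^4, so the posterior is Beta(10.8+13, 5.4+4) = Beta(23.8, 9.4).
For Beta(a, b) with a, b > 1 the mode is (a−1)/(a+b−2) = 22.8/31.2 ≈ 0.731.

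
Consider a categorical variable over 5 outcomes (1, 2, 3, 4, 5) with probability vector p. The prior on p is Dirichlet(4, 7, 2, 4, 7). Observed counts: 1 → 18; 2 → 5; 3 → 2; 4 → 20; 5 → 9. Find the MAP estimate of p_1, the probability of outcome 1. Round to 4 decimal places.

MAP estimate: 0.2877

The posterior is Dirichlet(αᵢ + nᵢ) = Dirichlet(22, 12, 4, 24, 16).
For a Dirichlet(a₁,…,a_K) with all aᵢ > 1, the mode has j-th component (aⱼ − 1)/(Σaᵢ − K).
Here Σaᵢ = 78 and K = 5, so p_1 = (22 − 1)/(78 − 5) = 21/73 ≈ 0.2877.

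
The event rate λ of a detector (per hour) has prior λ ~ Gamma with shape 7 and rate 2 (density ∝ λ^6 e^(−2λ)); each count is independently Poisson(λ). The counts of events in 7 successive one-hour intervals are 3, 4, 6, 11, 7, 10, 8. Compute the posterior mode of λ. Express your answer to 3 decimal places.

Σxᵢ = 3+4+6+11+7+10+8 = 49, with n = 7.
Posterior ∝ λ^6e^(−2λ) · λ^49e^(−7λ) = λ^55e^(−9λ), i.e. Gamma(shape=56, rate=9).
The mode of a Gamma(a, b) with a ≥ 1 (shape–rate) is (a−1)/b = 55/9 ≈ 6.111.

λ̂_MAP = 6.111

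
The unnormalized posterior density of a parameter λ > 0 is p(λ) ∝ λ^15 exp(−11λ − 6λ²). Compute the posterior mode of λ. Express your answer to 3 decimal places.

λ̂_MAP = 0.750

ℓ'(λ) = 15/λ − 11 − 12λ. Setting this to zero and multiplying by λ: 12λ² + 11λ − 15 = 0.
λ = (−11 + √(11² + 4·12·15)) / (2·12) = (−11 + √841) / 24 = (−11 + 29)/24 = 3/4.
ℓ''(λ) = −15/λ² − 12 < 0, confirming a maximum.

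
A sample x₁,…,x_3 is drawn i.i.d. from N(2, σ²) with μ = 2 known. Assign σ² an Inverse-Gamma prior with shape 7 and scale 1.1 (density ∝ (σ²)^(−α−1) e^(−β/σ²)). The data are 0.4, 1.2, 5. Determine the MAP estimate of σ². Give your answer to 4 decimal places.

Sum of squared deviations about the known mean: SS = (0.4−2)² + (1.2−2)² + (5−2)² = 12.2.
The Normal likelihood contributes (σ²)^(−n/2) exp(−SS/(2σ²)), so the posterior is Inverse-Gamma(α + n/2, β + SS/2) = Inverse-Gamma(8.5, 7.2).
The mode of Inverse-Gamma(a, b) is b/(a+1) = 7.2/9.5 ≈ 0.7579.

σ̂²_MAP = 0.7579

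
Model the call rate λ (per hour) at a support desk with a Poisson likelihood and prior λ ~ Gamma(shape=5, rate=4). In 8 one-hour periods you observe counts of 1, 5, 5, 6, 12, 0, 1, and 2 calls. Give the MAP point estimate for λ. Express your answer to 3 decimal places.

λ̂_MAP = 3.000

Σxᵢ = 1+5+5+6+12+0+1+2 = 32, with n = 8.
Posterior ∝ λ^4e^(−4λ) · λ^32e^(−8λ) = λ^36e^(−12λ), i.e. Gamma(shape=37, rate=12).
The mode of a Gamma(a, b) with a ≥ 1 (shape–rate) is (a−1)/b = 36/12 ≈ 3.000.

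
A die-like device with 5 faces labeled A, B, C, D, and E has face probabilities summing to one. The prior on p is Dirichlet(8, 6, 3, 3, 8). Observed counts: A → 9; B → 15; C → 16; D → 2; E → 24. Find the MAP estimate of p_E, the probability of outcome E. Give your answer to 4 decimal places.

The posterior is Dirichlet(αᵢ + nᵢ) = Dirichlet(17, 21, 19, 5, 32).
For a Dirichlet(a₁,…,a_K) with all aᵢ > 1, the mode has j-th component (aⱼ − 1)/(Σaᵢ − K).
Here Σaᵢ = 94 and K = 5, so p_E = (32 − 1)/(94 − 5) = 31/89 ≈ 0.3483.

MAP estimate of p_E = 0.3483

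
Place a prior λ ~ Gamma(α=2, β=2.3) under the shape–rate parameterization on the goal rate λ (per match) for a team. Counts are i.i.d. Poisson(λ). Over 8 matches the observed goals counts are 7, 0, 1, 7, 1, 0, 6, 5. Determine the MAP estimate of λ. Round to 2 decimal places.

Σxᵢ = 7+0+1+7+1+0+6+5 = 27, with n = 8.
Posterior ∝ λe^(−2.3λ) · λ^27e^(−8λ) = λ^28e^(−10.3λ), i.e. Gamma(shape=29, rate=10.3).
The mode of a Gamma(a, b) with a ≥ 1 (shape–rate) is (a−1)/b = 28/10.3 ≈ 2.72.

λ̂_MAP = 2.72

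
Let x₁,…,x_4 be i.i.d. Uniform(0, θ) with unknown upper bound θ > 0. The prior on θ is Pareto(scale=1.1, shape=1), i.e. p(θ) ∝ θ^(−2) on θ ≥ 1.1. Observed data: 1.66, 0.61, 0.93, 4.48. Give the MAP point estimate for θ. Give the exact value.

θ̂_MAP = 4.48

The Uniform(0, θ) likelihood is θ^(−n) for θ ≥ max(xᵢ), zero otherwise. Here max(xᵢ) = 4.48.
Posterior ∝ θ^(−2) · θ^(−4) = θ^(−6) on θ ≥ max(1.1, 4.48) = 4.48.
This density is strictly decreasing in θ, so the posterior mode lies at the lower boundary of the support.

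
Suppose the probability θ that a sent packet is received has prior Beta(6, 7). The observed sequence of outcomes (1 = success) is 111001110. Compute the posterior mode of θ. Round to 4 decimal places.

θ̂_MAP = 0.5500

Prior: Beta(6, 7).
Data: 6 successes in 9 trials (from the sequence). The binomial likelihood contributes θ^6(1−θ)^3, so the posterior is Beta(6+6, 7+3) = Beta(12, 10).
For Beta(a, b) with a, b > 1 the mode is (a−1)/(a+b−2) = 11/20 ≈ 0.5500.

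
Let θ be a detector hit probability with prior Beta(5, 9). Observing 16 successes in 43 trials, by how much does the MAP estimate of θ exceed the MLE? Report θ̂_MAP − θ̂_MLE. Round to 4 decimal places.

MAP − MLE = -0.0085

Posterior is Beta(21, 36); MAP = (21−1)/(57−2) = 20/55 ≈ 0.36364.
MLE ignores the prior: θ̂_MLE = k/n = 16/43 ≈ 0.37209.
Difference = 20/55 − 16/43 = -4/473 ≈ -0.0085.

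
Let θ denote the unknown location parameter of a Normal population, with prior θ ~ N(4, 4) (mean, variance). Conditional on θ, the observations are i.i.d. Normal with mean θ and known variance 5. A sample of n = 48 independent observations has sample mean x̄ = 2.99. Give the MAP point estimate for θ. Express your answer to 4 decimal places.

θ̂_MAP = 3.0156

n = 48, x̄ = 2.99.
For a Normal prior and Normal likelihood with known variance, the posterior is Normal; its mode equals its mean, the precision-weighted average.
Prior precision 1/σ₀² = 1/4 = 0.25; data precision n/σ² = 48/5 = 9.6.
θ̂ = (0.25·4 + 9.6·2.99) / (0.25 + 9.6) = 29.704/9.85 = 14852/4925 ≈ 3.0156.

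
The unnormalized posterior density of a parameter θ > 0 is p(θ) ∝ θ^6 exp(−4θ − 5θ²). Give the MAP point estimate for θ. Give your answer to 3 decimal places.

ℓ'(θ) = 6/θ − 4 − 10θ. Setting this to zero and multiplying by θ: 10θ² + 4θ − 6 = 0.
θ = (−4 + √(4² + 4·10·6)) / (2·10) = (−4 + √256) / 20 = (−4 + 16)/20 = 3/5.
ℓ''(θ) = −6/θ² − 10 < 0, confirming a maximum.

θ̂_MAP = 0.600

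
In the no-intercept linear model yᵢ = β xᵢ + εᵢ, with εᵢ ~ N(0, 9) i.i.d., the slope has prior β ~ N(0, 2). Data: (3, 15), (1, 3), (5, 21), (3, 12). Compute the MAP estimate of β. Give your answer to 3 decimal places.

log p(β | y) = −Σ(yᵢ − βxᵢ)²/(2·9) − β²/(2·2) + const.
Setting the derivative to zero: Σxᵢ(yᵢ − βxᵢ)/9 − β/2 = 0, so β = Σxᵢyᵢ / (Σxᵢ² + σ²/τ²).
Σxᵢyᵢ = 3·15 + 1·3 + 5·21 + 3·12 = 189; Σxᵢ² = 44; σ²/τ² = 4.5.
β̂_MAP = 189 / (44 + 4.5) = 189/48.5 ≈ 3.897.

β̂_MAP = 3.897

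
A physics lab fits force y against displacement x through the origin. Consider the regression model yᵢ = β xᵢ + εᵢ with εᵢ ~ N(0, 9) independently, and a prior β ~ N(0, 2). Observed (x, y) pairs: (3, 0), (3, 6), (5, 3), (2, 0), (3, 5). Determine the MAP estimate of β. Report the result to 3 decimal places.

log p(β | y) = −Σ(yᵢ − βxᵢ)²/(2·9) − β²/(2·2) + const.
Setting the derivative to zero: Σxᵢ(yᵢ − βxᵢ)/9 − β/2 = 0, so β = Σxᵢyᵢ / (Σxᵢ² + σ²/τ²).
Σxᵢyᵢ = 3·0 + 3·6 + 5·3 + 2·0 + 3·5 = 48; Σxᵢ² = 56; σ²/τ² = 4.5.
β̂_MAP = 48 / (56 + 4.5) = 48/60.5 ≈ 0.793.

β̂_MAP = 0.793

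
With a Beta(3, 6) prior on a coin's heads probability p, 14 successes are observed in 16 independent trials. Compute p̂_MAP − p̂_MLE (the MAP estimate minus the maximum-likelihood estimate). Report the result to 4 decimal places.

Posterior is Beta(17, 8); MAP = (17−1)/(25−2) = 16/23 ≈ 0.69565.
MLE ignores the prior: p̂_MLE = k/n = 14/16 ≈ 0.87500.
Difference = 16/23 − 14/16 = -33/184 ≈ -0.1793.

MAP − MLE = -0.1793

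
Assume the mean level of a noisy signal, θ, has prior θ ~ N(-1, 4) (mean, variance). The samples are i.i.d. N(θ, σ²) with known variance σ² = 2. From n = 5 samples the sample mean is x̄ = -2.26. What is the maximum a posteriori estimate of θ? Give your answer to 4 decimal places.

n = 5, x̄ = -2.26.
For a Normal prior and Normal likelihood with known variance, the posterior is Normal; its mode equals its mean, the precision-weighted average.
Prior precision 1/σ₀² = 1/4 = 0.25; data precision n/σ² = 5/2 = 2.5.
θ̂ = (0.25·(-1) + 2.5·(-2.26)) / (0.25 + 2.5) = (-5.9)/2.75 = -118/55 ≈ -2.1455.

θ̂_MAP = -2.1455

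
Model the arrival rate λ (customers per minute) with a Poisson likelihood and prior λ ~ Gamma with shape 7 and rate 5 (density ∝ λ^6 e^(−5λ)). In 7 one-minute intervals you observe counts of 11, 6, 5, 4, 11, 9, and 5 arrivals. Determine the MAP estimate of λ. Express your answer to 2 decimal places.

Σxᵢ = 11+6+5+4+11+9+5 = 51, with n = 7.
Posterior ∝ λ^6e^(−5λ) · λ^51e^(−7λ) = λ^57e^(−12λ), i.e. Gamma(shape=58, rate=12).
The mode of a Gamma(a, b) with a ≥ 1 (shape–rate) is (a−1)/b = 57/12 ≈ 4.75.

λ̂_MAP = 4.75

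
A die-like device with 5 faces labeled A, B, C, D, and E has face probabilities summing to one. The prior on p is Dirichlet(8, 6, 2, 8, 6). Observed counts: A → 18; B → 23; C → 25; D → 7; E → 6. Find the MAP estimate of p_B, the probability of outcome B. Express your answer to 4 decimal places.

MAP estimate of p_B = 0.2692

The posterior is Dirichlet(αᵢ + nᵢ) = Dirichlet(26, 29, 27, 15, 12).
For a Dirichlet(a₁,…,a_K) with all aᵢ > 1, the mode has j-th component (aⱼ − 1)/(Σaᵢ − K).
Here Σaᵢ = 109 and K = 5, so p_B = (29 − 1)/(109 − 5) = 28/104 ≈ 0.2692.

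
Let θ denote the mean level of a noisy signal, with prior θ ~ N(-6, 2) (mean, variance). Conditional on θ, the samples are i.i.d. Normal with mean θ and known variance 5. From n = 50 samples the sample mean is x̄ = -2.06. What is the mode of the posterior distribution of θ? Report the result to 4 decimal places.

n = 50, x̄ = -2.06.
For a Normal prior and Normal likelihood with known variance, the posterior is Normal; its mode equals its mean, the precision-weighted average.
Prior precision 1/σ₀² = 1/2 = 0.5; data precision n/σ² = 50/5 = 10.
θ̂ = (0.5·(-6) + 10·(-2.06)) / (0.5 + 10) = (-23.6)/10.5 = -236/105 ≈ -2.2476.

θ̂_MAP = -2.2476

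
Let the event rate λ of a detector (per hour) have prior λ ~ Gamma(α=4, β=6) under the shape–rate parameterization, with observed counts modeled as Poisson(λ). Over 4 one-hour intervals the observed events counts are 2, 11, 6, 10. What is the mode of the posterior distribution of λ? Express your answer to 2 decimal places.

Σxᵢ = 2+11+6+10 = 29, with n = 4.
Posterior ∝ λ^3e^(−6λ) · λ^29e^(−4λ) = λ^32e^(−10λ), i.e. Gamma(shape=33, rate=10).
The mode of a Gamma(a, b) with a ≥ 1 (shape–rate) is (a−1)/b = 32/10 ≈ 3.20.

λ̂_MAP = 3.20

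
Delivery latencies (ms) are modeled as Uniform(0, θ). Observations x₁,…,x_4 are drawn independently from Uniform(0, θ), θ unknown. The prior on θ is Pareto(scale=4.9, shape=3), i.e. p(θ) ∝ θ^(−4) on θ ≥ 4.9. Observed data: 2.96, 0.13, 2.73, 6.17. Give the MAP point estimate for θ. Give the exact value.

The Uniform(0, θ) likelihood is θ^(−n) for θ ≥ max(xᵢ), zero otherwise. Here max(xᵢ) = 6.17.
Posterior ∝ θ^(−4) · θ^(−4) = θ^(−8) on θ ≥ max(4.9, 6.17) = 6.17.
This density is strictly decreasing in θ, so the posterior mode lies at the lower boundary of the support.

θ̂_MAP = 6.17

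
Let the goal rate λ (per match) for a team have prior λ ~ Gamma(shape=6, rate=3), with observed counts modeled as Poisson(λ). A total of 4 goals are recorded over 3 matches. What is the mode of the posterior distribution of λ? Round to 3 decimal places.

λ̂_MAP = 1.500

Σxᵢ = 4, n = 3.
Posterior ∝ λ^5e^(−3λ) · λ^4e^(−3λ) = λ^9e^(−6λ), i.e. Gamma(shape=10, rate=6).
The mode of a Gamma(a, b) with a ≥ 1 (shape–rate) is (a−1)/b = 9/6 ≈ 1.500.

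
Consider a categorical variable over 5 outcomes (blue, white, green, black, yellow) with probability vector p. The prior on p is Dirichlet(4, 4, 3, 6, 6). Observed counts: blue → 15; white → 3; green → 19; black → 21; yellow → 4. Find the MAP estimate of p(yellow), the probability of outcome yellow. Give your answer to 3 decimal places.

MAP estimate of p(yellow) = 0.113

The posterior is Dirichlet(αᵢ + nᵢ) = Dirichlet(19, 7, 22, 27, 10).
For a Dirichlet(a₁,…,a_K) with all aᵢ > 1, the mode has j-th component (aⱼ − 1)/(Σaᵢ − K).
Here Σaᵢ = 85 and K = 5, so p(yellow) = (10 − 1)/(85 − 5) = 9/80 ≈ 0.113.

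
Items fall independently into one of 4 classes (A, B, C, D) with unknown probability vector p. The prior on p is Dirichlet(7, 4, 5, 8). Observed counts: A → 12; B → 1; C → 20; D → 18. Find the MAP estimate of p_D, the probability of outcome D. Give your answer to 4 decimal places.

The posterior is Dirichlet(αᵢ + nᵢ) = Dirichlet(19, 5, 25, 26).
For a Dirichlet(a₁,…,a_K) with all aᵢ > 1, the mode has j-th component (aⱼ − 1)/(Σaᵢ − K).
Here Σaᵢ = 75 and K = 4, so p_D = (26 − 1)/(75 − 4) = 25/71 ≈ 0.3521.

MAP estimate of p_D = 0.3521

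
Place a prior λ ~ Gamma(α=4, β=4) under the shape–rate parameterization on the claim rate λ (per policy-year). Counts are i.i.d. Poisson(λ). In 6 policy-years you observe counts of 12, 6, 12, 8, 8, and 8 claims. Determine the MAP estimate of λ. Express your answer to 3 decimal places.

Σxᵢ = 12+6+12+8+8+8 = 54, with n = 6.
Posterior ∝ λ^3e^(−4λ) · λ^54e^(−6λ) = λ^57e^(−10λ), i.e. Gamma(shape=58, rate=10).
The mode of a Gamma(a, b) with a ≥ 1 (shape–rate) is (a−1)/b = 57/10 ≈ 5.700.

λ̂_MAP = 5.700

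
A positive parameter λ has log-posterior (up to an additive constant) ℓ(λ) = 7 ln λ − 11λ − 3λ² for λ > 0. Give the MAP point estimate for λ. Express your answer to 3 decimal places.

λ̂_MAP = 0.500

ℓ'(λ) = 7/λ − 11 − 6λ. Setting this to zero and multiplying by λ: 6λ² + 11λ − 7 = 0.
λ = (−11 + √(11² + 4·6·7)) / (2·6) = (−11 + √289) / 12 = (−11 + 17)/12 = 1/2.
ℓ''(λ) = −7/λ² − 6 < 0, confirming a maximum.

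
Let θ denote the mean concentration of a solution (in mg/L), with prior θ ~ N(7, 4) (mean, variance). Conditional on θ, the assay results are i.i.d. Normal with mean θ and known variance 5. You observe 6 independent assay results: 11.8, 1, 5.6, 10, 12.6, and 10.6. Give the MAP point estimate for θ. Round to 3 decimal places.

n = 6; x̄ = (11.8 + 1 + 5.6 + 10 + 12.6 + 10.6)/6 = 51.6/6 = 8.6.
For a Normal prior and Normal likelihood with known variance, the posterior is Normal; its mode equals its mean, the precision-weighted average.
Prior precision 1/σ₀² = 1/4 = 0.25; data precision n/σ² = 6/5 = 1.2.
θ̂ = (0.25·7 + 1.2·8.6) / (0.25 + 1.2) = 12.07/1.45 = 1207/145 ≈ 8.324.

θ̂_MAP = 8.324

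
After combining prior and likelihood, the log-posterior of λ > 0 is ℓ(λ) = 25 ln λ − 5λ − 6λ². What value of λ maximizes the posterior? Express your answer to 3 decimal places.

λ̂_MAP = 1.250

ℓ'(λ) = 25/λ − 5 − 12λ. Setting this to zero and multiplying by λ: 12λ² + 5λ − 25 = 0.
λ = (−5 + √(5² + 4·12·25)) / (2·12) = (−5 + √1225) / 24 = (−5 + 35)/24 = 5/4.
ℓ''(λ) = −25/λ² − 12 < 0, confirming a maximum.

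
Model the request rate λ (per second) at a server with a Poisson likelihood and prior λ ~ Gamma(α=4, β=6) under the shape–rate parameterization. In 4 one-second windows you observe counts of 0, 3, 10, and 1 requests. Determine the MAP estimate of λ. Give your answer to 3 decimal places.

Σxᵢ = 0+3+10+1 = 14, with n = 4.
Posterior ∝ λ^3e^(−6λ) · λ^14e^(−4λ) = λ^17e^(−10λ), i.e. Gamma(shape=18, rate=10).
The mode of a Gamma(a, b) with a ≥ 1 (shape–rate) is (a−1)/b = 17/10 ≈ 1.700.

λ̂_MAP = 1.700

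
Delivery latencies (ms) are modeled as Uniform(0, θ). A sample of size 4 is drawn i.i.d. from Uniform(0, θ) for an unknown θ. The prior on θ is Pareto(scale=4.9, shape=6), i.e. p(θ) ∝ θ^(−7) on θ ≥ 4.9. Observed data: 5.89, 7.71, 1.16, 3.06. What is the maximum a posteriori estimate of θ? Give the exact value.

θ̂_MAP = 7.71

The Uniform(0, θ) likelihood is θ^(−n) for θ ≥ max(xᵢ), zero otherwise. Here max(xᵢ) = 7.71.
Posterior ∝ θ^(−7) · θ^(−4) = θ^(−11) on θ ≥ max(4.9, 7.71) = 7.71.
This density is strictly decreasing in θ, so the posterior mode lies at the lower boundary of the support.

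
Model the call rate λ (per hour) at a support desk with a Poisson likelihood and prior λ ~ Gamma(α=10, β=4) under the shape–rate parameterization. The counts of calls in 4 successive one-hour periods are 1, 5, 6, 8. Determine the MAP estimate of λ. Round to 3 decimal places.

λ̂_MAP = 3.625

Σxᵢ = 1+5+6+8 = 20, with n = 4.
Posterior ∝ λ^9e^(−4λ) · λ^20e^(−4λ) = λ^29e^(−8λ), i.e. Gamma(shape=30, rate=8).
The mode of a Gamma(a, b) with a ≥ 1 (shape–rate) is (a−1)/b = 29/8 ≈ 3.625.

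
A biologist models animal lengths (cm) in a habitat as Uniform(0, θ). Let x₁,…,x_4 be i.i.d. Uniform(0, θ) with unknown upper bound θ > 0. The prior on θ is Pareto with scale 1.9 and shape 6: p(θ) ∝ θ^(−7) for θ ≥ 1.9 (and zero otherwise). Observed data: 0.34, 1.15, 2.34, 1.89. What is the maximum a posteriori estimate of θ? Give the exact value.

The Uniform(0, θ) likelihood is θ^(−n) for θ ≥ max(xᵢ), zero otherwise. Here max(xᵢ) = 2.34.
Posterior ∝ θ^(−7) · θ^(−4) = θ^(−11) on θ ≥ max(1.9, 2.34) = 2.34.
This density is strictly decreasing in θ, so the posterior mode lies at the lower boundary of the support.

θ̂_MAP = 2.34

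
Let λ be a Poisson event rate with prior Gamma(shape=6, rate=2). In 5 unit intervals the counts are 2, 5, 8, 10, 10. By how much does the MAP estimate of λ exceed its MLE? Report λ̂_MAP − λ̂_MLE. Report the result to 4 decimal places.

MAP − MLE = -1.2857

Σxᵢ = 35. Posterior is Gamma(41, 7); MAP = (41−1)/7 = 40/7 ≈ 5.71429.
MLE = x̄ = 35/5 ≈ 7.00000.
Difference = 40/7 − 35/5 = -9/7 ≈ -1.2857.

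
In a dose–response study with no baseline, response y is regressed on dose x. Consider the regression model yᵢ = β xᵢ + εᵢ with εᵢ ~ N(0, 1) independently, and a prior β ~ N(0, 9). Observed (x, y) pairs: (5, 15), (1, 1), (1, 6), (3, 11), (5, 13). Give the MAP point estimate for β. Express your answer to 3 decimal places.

log p(β | y) = −Σ(yᵢ − βxᵢ)²/(2·1) − β²/(2·9) + const.
Setting the derivative to zero: Σxᵢ(yᵢ − βxᵢ)/1 − β/9 = 0, so β = Σxᵢyᵢ / (Σxᵢ² + σ²/τ²).
Σxᵢyᵢ = 5·15 + 1·1 + 1·6 + 3·11 + 5·13 = 180; Σxᵢ² = 61; σ²/τ² = 1/9.
β̂_MAP = 180 / (61 + 1/9) = 180/(550/9) = 162/55 ≈ 2.945.

β̂_MAP = 2.945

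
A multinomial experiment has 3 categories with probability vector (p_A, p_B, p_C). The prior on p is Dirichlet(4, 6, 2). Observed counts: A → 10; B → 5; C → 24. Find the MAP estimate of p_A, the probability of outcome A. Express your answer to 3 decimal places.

MAP estimate of p_A = 0.271

The posterior is Dirichlet(αᵢ + nᵢ) = Dirichlet(14, 11, 26).
For a Dirichlet(a₁,…,a_K) with all aᵢ > 1, the mode has j-th component (aⱼ − 1)/(Σaᵢ − K).
Here Σaᵢ = 51 and K = 3, so p_A = (14 − 1)/(51 − 3) = 13/48 ≈ 0.271.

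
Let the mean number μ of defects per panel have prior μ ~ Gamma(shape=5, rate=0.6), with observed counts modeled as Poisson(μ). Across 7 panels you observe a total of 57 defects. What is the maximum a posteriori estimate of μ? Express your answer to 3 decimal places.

μ̂_MAP = 8.026

Σxᵢ = 57, n = 7.
Posterior ∝ μ^4e^(−0.6μ) · μ^57e^(−7μ) = μ^61e^(−7.6μ), i.e. Gamma(shape=62, rate=7.6).
The mode of a Gamma(a, b) with a ≥ 1 (shape–rate) is (a−1)/b = 61/7.6 ≈ 8.026.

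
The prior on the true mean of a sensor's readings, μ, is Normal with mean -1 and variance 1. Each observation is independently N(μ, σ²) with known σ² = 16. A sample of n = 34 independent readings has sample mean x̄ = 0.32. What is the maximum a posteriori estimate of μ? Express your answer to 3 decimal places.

n = 34, x̄ = 0.32.
For a Normal prior and Normal likelihood with known variance, the posterior is Normal; its mode equals its mean, the precision-weighted average.
Prior precision 1/σ₀² = 1/1 = 1; data precision n/σ² = 34/16 = 2.125.
μ̂ = (1·(-1) + 2.125·0.32) / (1 + 2.125) = (-0.32)/3.125 = -0.1024 ≈ -0.102.

μ̂_MAP = -0.102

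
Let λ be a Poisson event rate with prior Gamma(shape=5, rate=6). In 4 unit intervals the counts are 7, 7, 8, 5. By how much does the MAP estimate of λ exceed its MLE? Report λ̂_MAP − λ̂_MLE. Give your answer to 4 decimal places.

MAP − MLE = -3.6500

Σxᵢ = 27. Posterior is Gamma(32, 10); MAP = (32−1)/10 = 31/10 ≈ 3.10000.
MLE = x̄ = 27/4 ≈ 6.75000.
Difference = 31/10 − 27/4 = -73/20 ≈ -3.6500.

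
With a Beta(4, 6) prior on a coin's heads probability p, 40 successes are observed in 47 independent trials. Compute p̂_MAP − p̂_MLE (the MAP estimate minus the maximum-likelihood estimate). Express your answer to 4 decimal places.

Posterior is Beta(44, 13); MAP = (44−1)/(57−2) = 43/55 ≈ 0.78182.
MLE ignores the prior: p̂_MLE = k/n = 40/47 ≈ 0.85106.
Difference = 43/55 − 40/47 = -179/2585 ≈ -0.0692.

MAP − MLE = -0.0692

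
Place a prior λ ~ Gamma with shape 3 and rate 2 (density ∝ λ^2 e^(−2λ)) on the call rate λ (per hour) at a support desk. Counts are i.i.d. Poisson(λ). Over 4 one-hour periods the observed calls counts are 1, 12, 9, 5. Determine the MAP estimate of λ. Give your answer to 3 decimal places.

λ̂_MAP = 4.833

Σxᵢ = 1+12+9+5 = 27, with n = 4.
Posterior ∝ λ^2e^(−2λ) · λ^27e^(−4λ) = λ^29e^(−6λ), i.e. Gamma(shape=30, rate=6).
The mode of a Gamma(a, b) with a ≥ 1 (shape–rate) is (a−1)/b = 29/6 ≈ 4.833.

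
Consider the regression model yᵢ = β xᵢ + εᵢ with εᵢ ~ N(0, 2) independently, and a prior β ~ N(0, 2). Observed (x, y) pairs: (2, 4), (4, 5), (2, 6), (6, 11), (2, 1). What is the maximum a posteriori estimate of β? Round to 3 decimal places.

log p(β | y) = −Σ(yᵢ − βxᵢ)²/(2·2) − β²/(2·2) + const.
Setting the derivative to zero: Σxᵢ(yᵢ − βxᵢ)/2 − β/2 = 0, so β = Σxᵢyᵢ / (Σxᵢ² + σ²/τ²).
Σxᵢyᵢ = 2·4 + 4·5 + 2·6 + 6·11 + 2·1 = 108; Σxᵢ² = 64; σ²/τ² = 1.
β̂_MAP = 108 / (64 + 1) = 108/65 ≈ 1.662.

β̂_MAP = 1.662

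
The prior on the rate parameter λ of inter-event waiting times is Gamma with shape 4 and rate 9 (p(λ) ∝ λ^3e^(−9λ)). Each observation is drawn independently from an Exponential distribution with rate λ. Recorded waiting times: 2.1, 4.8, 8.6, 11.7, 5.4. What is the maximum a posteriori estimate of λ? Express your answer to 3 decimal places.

λ̂_MAP = 0.192

The Exponential(rate=λ) likelihood is ∝ λ^n e^(−λΣtᵢ). Here n = 5 and Σtᵢ = 2.1 + 4.8 + 8.6 + 11.7 + 5.4 = 32.6.
Posterior ∝ λ^3e^(−9λ) · λ^5e^(−32.6λ) = λ^8e^(−41.6λ), i.e. Gamma(9, 41.6).
Mode = (a−1)/b = 8/41.6 ≈ 0.192.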